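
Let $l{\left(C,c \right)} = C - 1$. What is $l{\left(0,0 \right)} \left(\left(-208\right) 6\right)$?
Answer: $1248$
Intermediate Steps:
$l{\left(C,c \right)} = -1 + C$
$l{\left(0,0 \right)} \left(\left(-208\right) 6\right) = \left(-1 + 0\right) \left(\left(-208\right) 6\right) = \left(-1\right) \left(-1248\right) = 1248$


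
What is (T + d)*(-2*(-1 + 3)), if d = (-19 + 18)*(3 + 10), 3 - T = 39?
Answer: 196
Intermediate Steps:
T = -36 (T = 3 - 1*39 = 3 - 39 = -36)
d = -13 (d = -1*13 = -13)
(T + d)*(-2*(-1 + 3)) = (-36 - 13)*(-2*(-1 + 3)) = -(-98)*2 = -49*(-4) = 196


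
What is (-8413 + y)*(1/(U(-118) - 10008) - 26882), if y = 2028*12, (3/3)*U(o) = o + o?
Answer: -4384863144907/10244 ≈ -4.2804e+8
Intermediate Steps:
U(o) = 2*o (U(o) = o + o = 2*o)
y = 24336
(-8413 + y)*(1/(U(-118) - 10008) - 26882) = (-8413 + 24336)*(1/(2*(-118) - 10008) - 26882) = 15923*(1/(-236 - 10008) - 26882) = 15923*(1/(-10244) - 26882) = 15923*(-1/10244 - 26882) = 15923*(-275379209/10244) = -4384863144907/10244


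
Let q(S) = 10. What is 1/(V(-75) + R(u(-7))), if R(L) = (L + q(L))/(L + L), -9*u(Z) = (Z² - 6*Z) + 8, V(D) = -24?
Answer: -22/527 ≈ -0.041746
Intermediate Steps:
u(Z) = -8/9 - Z²/9 + 2*Z/3 (u(Z) = -((Z² - 6*Z) + 8)/9 = -(8 + Z² - 6*Z)/9 = -8/9 - Z²/9 + 2*Z/3)
R(L) = (10 + L)/(2*L) (R(L) = (L + 10)/(L + L) = (10 + L)/((2*L)) = (10 + L)*(1/(2*L)) = (10 + L)/(2*L))
1/(V(-75) + R(u(-7))) = 1/(-24 + (10 + (-8/9 - ⅑*(-7)² + (⅔)*(-7)))/(2*(-8/9 - ⅑*(-7)² + (⅔)*(-7)))) = 1/(-24 + (10 + (-8/9 - ⅑*49 - 14/3))/(2*(-8/9 - ⅑*49 - 14/3))) = 1/(-24 + (10 + (-8/9 - 49/9 - 14/3))/(2*(-8/9 - 49/9 - 14/3))) = 1/(-24 + (½)*(10 - 11)/(-11)) = 1/(-24 + (½)*(-1/11)*(-1)) = 1/(-24 + 1/22) = 1/(-527/22) = -22/527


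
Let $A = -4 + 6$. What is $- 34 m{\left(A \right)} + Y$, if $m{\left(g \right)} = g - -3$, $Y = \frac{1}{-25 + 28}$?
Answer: $- \frac{509}{3} \approx -169.67$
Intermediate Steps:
$A = 2$
$Y = \frac{1}{3} \approx 0.33333$
$m{\left(g \right)} = 3 + g$ ($m{\left(g \right)} = g + 3 = 3 + g$)
$- 34 m{\left(A \right)} + Y = - 34 \left(3 + 2\right) + \frac{1}{3} = \left(-34\right) 5 + \frac{1}{3} = -170 + \frac{1}{3} = - \frac{509}{3}$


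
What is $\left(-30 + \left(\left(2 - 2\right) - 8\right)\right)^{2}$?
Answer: $1444$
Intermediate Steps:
$\left(-30 + \left(\left(2 - 2\right) - 8\right)\right)^{2} = \left(-30 + \left(0 - 8\right)\right)^{2} = \left(-30 - 8\right)^{2} = \left(-38\right)^{2} = 1444$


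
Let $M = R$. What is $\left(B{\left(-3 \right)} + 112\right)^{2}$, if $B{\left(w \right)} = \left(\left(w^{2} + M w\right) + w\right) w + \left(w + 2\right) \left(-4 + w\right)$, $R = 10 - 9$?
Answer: $12100$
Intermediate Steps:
$R = 1$ ($R = 10 - 9 = 1$)
$M = 1$
$B{\left(w \right)} = w \left(w^{2} + 2 w\right) + \left(-4 + w\right) \left(2 + w\right)$ ($B{\left(w \right)} = \left(\left(w^{2} + 1 w\right) + w\right) w + \left(w + 2\right) \left(-4 + w\right) = \left(\left(w^{2} + w\right) + w\right) w + \left(2 + w\right) \left(-4 + w\right) = \left(\left(w + w^{2}\right) + w\right) w + \left(-4 + w\right) \left(2 + w\right) = \left(w^{2} + 2 w\right) w + \left(-4 + w\right) \left(2 + w\right) = w \left(w^{2} + 2 w\right) + \left(-4 + w\right) \left(2 + w\right)$)
$\left(B{\left(-3 \right)} + 112\right)^{2} = \left(\left(-8 + \left(-3\right)^{3} - -6 + 3 \left(-3\right)^{2}\right) + 112\right)^{2} = \left(\left(-8 - 27 + 6 + 3 \cdot 9\right) + 112\right)^{2} = \left(\left(-8 - 27 + 6 + 27\right) + 112\right)^{2} = \left(-2 + 112\right)^{2} = 110^{2} = 12100$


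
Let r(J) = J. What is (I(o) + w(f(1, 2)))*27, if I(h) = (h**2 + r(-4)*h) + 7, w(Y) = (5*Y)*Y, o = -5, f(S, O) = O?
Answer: 1944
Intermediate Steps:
w(Y) = 5*Y**2
I(h) = 7 + h**2 - 4*h (I(h) = (h**2 - 4*h) + 7 = 7 + h**2 - 4*h)
(I(o) + w(f(1, 2)))*27 = ((7 + (-5)**2 - 4*(-5)) + 5*2**2)*27 = ((7 + 25 + 20) + 5*4)*27 = (52 + 20)*27 = 72*27 = 1944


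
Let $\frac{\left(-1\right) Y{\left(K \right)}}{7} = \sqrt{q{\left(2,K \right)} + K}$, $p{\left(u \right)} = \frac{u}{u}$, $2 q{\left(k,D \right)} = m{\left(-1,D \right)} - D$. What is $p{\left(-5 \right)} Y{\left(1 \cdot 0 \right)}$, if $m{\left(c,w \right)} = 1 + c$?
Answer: $0$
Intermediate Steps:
$q{\left(k,D \right)} = - \frac{D}{2}$ ($q{\left(k,D \right)} = \frac{\left(1 - 1\right) - D}{2} = \frac{0 - D}{2} = \frac{\left(-1\right) D}{2} = - \frac{D}{2}$)
$p{\left(u \right)} = 1$
$Y{\left(K \right)} = - \frac{7 \sqrt{2} \sqrt{K}}{2}$ ($Y{\left(K \right)} = - 7 \sqrt{- \frac{K}{2} + K} = - 7 \sqrt{\frac{K}{2}} = - 7 \frac{\sqrt{2} \sqrt{K}}{2} = - \frac{7 \sqrt{2} \sqrt{K}}{2}$)
$p{\left(-5 \right)} Y{\left(1 \cdot 0 \right)} = 1 \left(- \frac{7 \sqrt{2} \sqrt{1 \cdot 0}}{2}\right) = 1 \left(- \frac{7 \sqrt{2} \sqrt{0}}{2}\right) = 1 \left(\left(- \frac{7}{2}\right) \sqrt{2} \cdot 0\right) = 1 \cdot 0 = 0$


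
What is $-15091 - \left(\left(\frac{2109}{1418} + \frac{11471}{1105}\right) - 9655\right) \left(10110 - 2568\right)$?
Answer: $\frac{56966956141922}{783445} \approx 7.2713 \cdot 10^{7}$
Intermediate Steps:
$-15091 - \left(\left(\frac{2109}{1418} + \frac{11471}{1105}\right) - 9655\right) \left(10110 - 2568\right) = -15091 - \left(\left(2109 \cdot \frac{1}{1418} + 11471 \cdot \frac{1}{1105}\right) - 9655\right) 7542 = -15091 - \left(\left(\frac{2109}{1418} + \frac{11471}{1105}\right) - 9655\right) 7542 = -15091 - \left(\frac{18596323}{1566890} - 9655\right) 7542 = -15091 - \left(- \frac{15109726627}{1566890}\right) 7542 = -15091 - - \frac{56978779110417}{783445} = -15091 + \frac{56978779110417}{783445} = \frac{56966956141922}{783445}$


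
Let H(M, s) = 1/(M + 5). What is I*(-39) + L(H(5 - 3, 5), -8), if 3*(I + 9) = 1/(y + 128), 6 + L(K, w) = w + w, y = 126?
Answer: 83553/254 ≈ 328.95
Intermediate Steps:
H(M, s) = 1/(5 + M)
L(K, w) = -6 + 2*w (L(K, w) = -6 + (w + w) = -6 + 2*w)
I = -6857/762 (I = -9 + 1/(3*(126 + 128)) = -9 + (⅓)/254 = -9 + (⅓)*(1/254) = -9 + 1/762 = -6857/762 ≈ -8.9987)
I*(-39) + L(H(5 - 3, 5), -8) = -6857/762*(-39) + (-6 + 2*(-8)) = 89141/254 + (-6 - 16) = 89141/254 - 22 = 83553/254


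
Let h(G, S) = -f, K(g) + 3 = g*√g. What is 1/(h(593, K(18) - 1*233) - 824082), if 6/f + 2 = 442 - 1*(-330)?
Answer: -385/317271573 ≈ -1.2135e-6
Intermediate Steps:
K(g) = -3 + g^(3/2) (K(g) = -3 + g*√g = -3 + g^(3/2))
f = 3/385 (f = 6/(-2 + (442 - 1*(-330))) = 6/(-2 + (442 + 330)) = 6/(-2 + 772) = 6/770 = 6*(1/770) = 3/385 ≈ 0.0077922)
h(G, S) = -3/385 (h(G, S) = -1*3/385 = -3/385)
1/(h(593, K(18) - 1*233) - 824082) = 1/(-3/385 - 824082) = 1/(-317271573/385) = -385/317271573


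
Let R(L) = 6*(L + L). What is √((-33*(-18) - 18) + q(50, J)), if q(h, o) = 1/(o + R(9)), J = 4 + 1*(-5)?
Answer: √6594731/107 ≈ 24.000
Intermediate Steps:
J = -1 (J = 4 - 5 = -1)
R(L) = 12*L (R(L) = 6*(2*L) = 12*L)
q(h, o) = 1/(108 + o) (q(h, o) = 1/(o + 12*9) = 1/(o + 108) = 1/(108 + o))
√((-33*(-18) - 18) + q(50, J)) = √((-33*(-18) - 18) + 1/(108 - 1)) = √((594 - 18) + 1/107) = √(576 + 1/107) = √(61633/107) = √6594731/107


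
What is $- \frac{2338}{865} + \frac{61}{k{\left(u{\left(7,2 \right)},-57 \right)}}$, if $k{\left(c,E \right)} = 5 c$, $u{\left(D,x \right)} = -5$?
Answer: $- \frac{22243}{4325} \approx -5.1429$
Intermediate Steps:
$- \frac{2338}{865} + \frac{61}{k{\left(u{\left(7,2 \right)},-57 \right)}} = - \frac{2338}{865} + \frac{61}{5 \left(-5\right)} = \left(-2338\right) \frac{1}{865} + \frac{61}{-25} = - \frac{2338}{865} + 61 \left(- \frac{1}{25}\right) = - \frac{2338}{865} - \frac{61}{25} = - \frac{22243}{4325}$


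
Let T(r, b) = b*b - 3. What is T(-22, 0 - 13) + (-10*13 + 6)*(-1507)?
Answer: 187034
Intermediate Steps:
T(r, b) = -3 + b² (T(r, b) = b² - 3 = -3 + b²)
T(-22, 0 - 13) + (-10*13 + 6)*(-1507) = (-3 + (0 - 13)²) + (-10*13 + 6)*(-1507) = (-3 + (-13)²) + (-130 + 6)*(-1507) = (-3 + 169) - 124*(-1507) = 166 + 186868 = 187034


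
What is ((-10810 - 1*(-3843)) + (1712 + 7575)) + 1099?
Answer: 3419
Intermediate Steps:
((-10810 - 1*(-3843)) + (1712 + 7575)) + 1099 = ((-10810 + 3843) + 9287) + 1099 = (-6967 + 9287) + 1099 = 2320 + 1099 = 3419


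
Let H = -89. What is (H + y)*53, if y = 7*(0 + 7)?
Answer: -2120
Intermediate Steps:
y = 49 (y = 7*7 = 49)
(H + y)*53 = (-89 + 49)*53 = -40*53 = -2120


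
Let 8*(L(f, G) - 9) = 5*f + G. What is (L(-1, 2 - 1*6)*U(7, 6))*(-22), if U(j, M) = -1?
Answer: 693/4 ≈ 173.25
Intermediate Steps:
L(f, G) = 9 + G/8 + 5*f/8 (L(f, G) = 9 + (5*f + G)/8 = 9 + (G + 5*f)/8 = 9 + (G/8 + 5*f/8) = 9 + G/8 + 5*f/8)
(L(-1, 2 - 1*6)*U(7, 6))*(-22) = ((9 + (2 - 1*6)/8 + (5/8)*(-1))*(-1))*(-22) = ((9 + (2 - 6)/8 - 5/8)*(-1))*(-22) = ((9 + (⅛)*(-4) - 5/8)*(-1))*(-22) = ((9 - ½ - 5/8)*(-1))*(-22) = ((63/8)*(-1))*(-22) = -63/8*(-22) = 693/4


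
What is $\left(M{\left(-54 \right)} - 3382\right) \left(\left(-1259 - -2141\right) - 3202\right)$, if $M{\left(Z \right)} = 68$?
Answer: $7688480$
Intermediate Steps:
$\left(M{\left(-54 \right)} - 3382\right) \left(\left(-1259 - -2141\right) - 3202\right) = \left(68 - 3382\right) \left(\left(-1259 - -2141\right) - 3202\right) = - 3314 \left(\left(-1259 + 2141\right) - 3202\right) = - 3314 \left(882 - 3202\right) = \left(-3314\right) \left(-2320\right) = 7688480$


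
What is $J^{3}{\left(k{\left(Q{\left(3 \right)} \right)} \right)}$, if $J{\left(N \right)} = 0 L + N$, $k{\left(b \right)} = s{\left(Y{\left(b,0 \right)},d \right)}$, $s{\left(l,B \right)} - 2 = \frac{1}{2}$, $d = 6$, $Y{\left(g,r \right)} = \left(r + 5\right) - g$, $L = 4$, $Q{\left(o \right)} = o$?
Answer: $\frac{125}{8} \approx 15.625$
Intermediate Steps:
$Y{\left(g,r \right)} = 5 + r - g$ ($Y{\left(g,r \right)} = \left(5 + r\right) - g = 5 + r - g$)
$s{\left(l,B \right)} = \frac{5}{2}$ ($s{\left(l,B \right)} = 2 + \frac{1}{2} = \frac{5}{2}$)
$k{\left(b \right)} = \frac{5}{2}$
$J{\left(N \right)} = N$ ($J{\left(N \right)} = 0 \cdot 4 + N = 0 + N = N$)
$J^{3}{\left(k{\left(Q{\left(3 \right)} \right)} \right)} = \left(\frac{5}{2}\right)^{3} = \frac{125}{8}$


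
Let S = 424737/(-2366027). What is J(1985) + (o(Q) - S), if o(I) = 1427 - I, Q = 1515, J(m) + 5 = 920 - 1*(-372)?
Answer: 2837291110/2366027 ≈ 1199.2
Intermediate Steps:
J(m) = 1287 (J(m) = -5 + (920 - 1*(-372)) = -5 + (920 + 372) = -5 + 1292 = 1287)
S = -424737/2366027 (S = 424737*(-1/2366027) = -424737/2366027 ≈ -0.17951)
J(1985) + (o(Q) - S) = 1287 + ((1427 - 1*1515) - 1*(-424737/2366027)) = 1287 + ((1427 - 1515) + 424737/2366027) = 1287 + (-88 + 424737/2366027) = 1287 - 207785639/2366027 = 2837291110/2366027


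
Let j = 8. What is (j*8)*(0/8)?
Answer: 0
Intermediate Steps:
(j*8)*(0/8) = (8*8)*(0/8) = 64*(0*(1/8)) = 64*0 = 0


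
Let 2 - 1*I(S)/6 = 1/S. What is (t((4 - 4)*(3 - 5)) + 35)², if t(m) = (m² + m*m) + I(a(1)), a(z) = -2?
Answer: 2500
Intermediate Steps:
I(S) = 12 - 6/S
t(m) = 15 + 2*m² (t(m) = (m² + m*m) + (12 - 6/(-2)) = (m² + m²) + (12 - 6*(-½)) = 2*m² + (12 + 3) = 2*m² + 15 = 15 + 2*m²)
(t((4 - 4)*(3 - 5)) + 35)² = ((15 + 2*((4 - 4)*(3 - 5))²) + 35)² = ((15 + 2*(0*(-2))²) + 35)² = ((15 + 2*0²) + 35)² = ((15 + 2*0) + 35)² = ((15 + 0) + 35)² = (15 + 35)² = 50² = 2500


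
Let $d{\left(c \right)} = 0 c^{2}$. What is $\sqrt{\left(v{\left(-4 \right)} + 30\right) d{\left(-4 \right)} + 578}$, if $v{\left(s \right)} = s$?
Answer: $17 \sqrt{2} \approx 24.042$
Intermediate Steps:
$d{\left(c \right)} = 0$
$\sqrt{\left(v{\left(-4 \right)} + 30\right) d{\left(-4 \right)} + 578} = \sqrt{\left(-4 + 30\right) 0 + 578} = \sqrt{26 \cdot 0 + 578} = \sqrt{0 + 578} = \sqrt{578} = 17 \sqrt{2}$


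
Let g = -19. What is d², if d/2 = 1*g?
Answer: 1444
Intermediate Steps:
d = -38 (d = 2*(1*(-19)) = 2*(-19) = -38)
d² = (-38)² = 1444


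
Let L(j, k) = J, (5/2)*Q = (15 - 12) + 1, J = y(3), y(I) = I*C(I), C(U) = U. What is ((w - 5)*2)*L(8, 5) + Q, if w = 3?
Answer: -172/5 ≈ -34.400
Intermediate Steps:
y(I) = I² (y(I) = I*I = I²)
J = 9 (J = 3² = 9)
Q = 8/5 (Q = 2*((15 - 12) + 1)/5 = 2*(3 + 1)/5 = (⅖)*4 = 8/5 ≈ 1.6000)
L(j, k) = 9
((w - 5)*2)*L(8, 5) + Q = ((3 - 5)*2)*9 + 8/5 = -2*2*9 + 8/5 = -4*9 + 8/5 = -36 + 8/5 = -172/5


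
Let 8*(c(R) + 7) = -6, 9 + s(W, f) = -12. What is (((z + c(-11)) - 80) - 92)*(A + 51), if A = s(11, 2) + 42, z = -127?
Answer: -22086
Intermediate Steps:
s(W, f) = -21 (s(W, f) = -9 - 12 = -21)
c(R) = -31/4 (c(R) = -7 + (1/8)*(-6) = -7 - 3/4 = -31/4)
A = 21 (A = -21 + 42 = 21)
(((z + c(-11)) - 80) - 92)*(A + 51) = (((-127 - 31/4) - 80) - 92)*(21 + 51) = ((-539/4 - 80) - 92)*72 = (-859/4 - 92)*72 = -1227/4*72 = -22086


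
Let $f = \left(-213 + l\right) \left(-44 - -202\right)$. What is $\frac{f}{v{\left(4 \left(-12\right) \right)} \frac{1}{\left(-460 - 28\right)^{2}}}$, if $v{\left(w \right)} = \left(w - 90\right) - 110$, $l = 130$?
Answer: $\frac{390377552}{31} \approx 1.2593 \cdot 10^{7}$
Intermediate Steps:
$v{\left(w \right)} = -200 + w$ ($v{\left(w \right)} = \left(-90 + w\right) - 110 = -200 + w$)
$f = -13114$ ($f = \left(-213 + 130\right) \left(-44 - -202\right) = - 83 \left(-44 + 202\right) = \left(-83\right) 158 = -13114$)
$\frac{f}{v{\left(4 \left(-12\right) \right)} \frac{1}{\left(-460 - 28\right)^{2}}} = - \frac{13114}{\left(-200 + 4 \left(-12\right)\right) \frac{1}{\left(-460 - 28\right)^{2}}} = - \frac{13114}{\left(-200 - 48\right) \frac{1}{\left(-488\right)^{2}}} = - \frac{13114}{\left(-248\right) \frac{1}{238144}} = - \frac{13114}{- \frac{31}{29768}} = \left(-13114\right) \left(- \frac{29768}{31}\right) = \frac{390377552}{31}$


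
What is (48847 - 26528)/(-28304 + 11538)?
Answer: -22319/16766 ≈ -1.3312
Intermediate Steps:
(48847 - 26528)/(-28304 + 11538) = 22319/(-16766) = 22319*(-1/16766) = -22319/16766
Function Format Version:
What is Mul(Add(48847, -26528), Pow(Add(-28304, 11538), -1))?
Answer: Rational(-22319, 16766) ≈ -1.3312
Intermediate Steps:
Mul(Add(48847, -26528), Pow(Add(-28304, 11538), -1)) = Mul(22319, Pow(-16766, -1)) = Mul(22319, Rational(-1, 16766)) = Rational(-22319, 16766)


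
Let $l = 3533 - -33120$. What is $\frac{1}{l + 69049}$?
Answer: $\frac{1}{105702} \approx 9.4606 \cdot 10^{-6}$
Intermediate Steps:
$l = 36653$ ($l = 3533 + 33120 = 36653$)
$\frac{1}{l + 69049} = \frac{1}{36653 + 69049} = \frac{1}{105702}$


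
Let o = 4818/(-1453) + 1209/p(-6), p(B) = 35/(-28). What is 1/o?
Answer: -7265/7050798 ≈ -0.0010304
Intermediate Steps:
p(B) = -5/4 (p(B) = 35*(-1/28) = -5/4)
o = -7050798/7265 (o = 4818/(-1453) + 1209/(-5/4) = 4818*(-1/1453) + 1209*(-⅘) = -4818/1453 - 4836/5 = -7050798/7265 ≈ -970.52)
1/o = 1/(-7050798/7265) = -7265/7050798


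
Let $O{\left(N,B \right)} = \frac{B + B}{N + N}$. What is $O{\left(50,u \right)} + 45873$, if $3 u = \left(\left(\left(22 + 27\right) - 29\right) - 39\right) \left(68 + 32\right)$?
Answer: $\frac{137581}{3} \approx 45860.0$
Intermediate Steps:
$u = - \frac{1900}{3}$ ($u = \frac{\left(\left(\left(22 + 27\right) - 29\right) - 39\right) \left(68 + 32\right)}{3} = \frac{\left(\left(49 - 29\right) - 39\right) 100}{3} = \frac{\left(20 - 39\right) 100}{3} = \frac{\left(-19\right) 100}{3} = \frac{1}{3} \left(-1900\right) = - \frac{1900}{3} \approx -633.33$)
$O{\left(N,B \right)} = \frac{B}{N}$ ($O{\left(N,B \right)} = \frac{2 B}{2 N} = 2 B \frac{1}{2 N} = \frac{B}{N}$)
$O{\left(50,u \right)} + 45873 = - \frac{1900}{3 \cdot 50} + 45873 = \left(- \frac{1900}{3}\right) \frac{1}{50} + 45873 = - \frac{38}{3} + 45873 = \frac{137581}{3}$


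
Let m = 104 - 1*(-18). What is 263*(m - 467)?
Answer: -90735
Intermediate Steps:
m = 122 (m = 104 + 18 = 122)
263*(m - 467) = 263*(122 - 467) = 263*(-345) = -90735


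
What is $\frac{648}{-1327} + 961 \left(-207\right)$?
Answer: $- \frac{263976777}{1327} \approx -1.9893 \cdot 10^{5}$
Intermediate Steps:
$\frac{648}{-1327} + 961 \left(-207\right) = 648 \left(- \frac{1}{1327}\right) - 198927 = - \frac{648}{1327} - 198927 = - \frac{263976777}{1327}$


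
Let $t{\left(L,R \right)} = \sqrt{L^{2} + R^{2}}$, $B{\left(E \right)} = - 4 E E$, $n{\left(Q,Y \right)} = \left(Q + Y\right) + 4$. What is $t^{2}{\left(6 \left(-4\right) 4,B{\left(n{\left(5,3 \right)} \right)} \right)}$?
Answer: $340992$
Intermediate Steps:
$n{\left(Q,Y \right)} = 4 + Q + Y$
$B{\left(E \right)} = - 4 E^{2}$
$t^{2}{\left(6 \left(-4\right) 4,B{\left(n{\left(5,3 \right)} \right)} \right)} = \left(\sqrt{\left(6 \left(-4\right) 4\right)^{2} + \left(- 4 \left(4 + 5 + 3\right)^{2}\right)^{2}}\right)^{2} = \left(\sqrt{\left(\left(-24\right) 4\right)^{2} + \left(- 4 \cdot 12^{2}\right)^{2}}\right)^{2} = \left(\sqrt{\left(-96\right)^{2} + \left(\left(-4\right) 144\right)^{2}}\right)^{2} = \left(\sqrt{9216 + \left(-576\right)^{2}}\right)^{2} = \left(\sqrt{9216 + 331776}\right)^{2} = \left(\sqrt{340992}\right)^{2} = \left(96 \sqrt{37}\right)^{2} = 340992$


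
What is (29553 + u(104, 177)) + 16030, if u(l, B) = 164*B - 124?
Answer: 74487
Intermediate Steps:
u(l, B) = -124 + 164*B
(29553 + u(104, 177)) + 16030 = (29553 + (-124 + 164*177)) + 16030 = (29553 + (-124 + 29028)) + 16030 = (29553 + 28904) + 16030 = 58457 + 16030 = 74487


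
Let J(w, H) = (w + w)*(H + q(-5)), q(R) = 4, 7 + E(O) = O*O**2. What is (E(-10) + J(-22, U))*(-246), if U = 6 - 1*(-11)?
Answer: 475026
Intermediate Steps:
E(O) = -7 + O**3 (E(O) = -7 + O*O**2 = -7 + O**3)
U = 17 (U = 6 + 11 = 17)
J(w, H) = 2*w*(4 + H) (J(w, H) = (w + w)*(H + 4) = (2*w)*(4 + H) = 2*w*(4 + H))
(E(-10) + J(-22, U))*(-246) = ((-7 + (-10)**3) + 2*(-22)*(4 + 17))*(-246) = ((-7 - 1000) + 2*(-22)*21)*(-246) = (-1007 - 924)*(-246) = -1931*(-246) = 475026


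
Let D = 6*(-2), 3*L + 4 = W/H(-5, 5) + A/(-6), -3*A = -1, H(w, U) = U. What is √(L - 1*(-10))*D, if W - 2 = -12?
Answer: -2*√2586/3 ≈ -33.902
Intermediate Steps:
W = -10 (W = 2 - 12 = -10)
A = ⅓ (A = -⅓*(-1) = ⅓ ≈ 0.33333)
L = -109/54 (L = -4/3 + (-10/5 + (⅓)/(-6))/3 = -4/3 + (-10*⅕ + (⅓)*(-⅙))/3 = -4/3 + (-2 - 1/18)/3 = -4/3 + (⅓)*(-37/18) = -4/3 - 37/54 = -109/54 ≈ -2.0185)
D = -12
√(L - 1*(-10))*D = √(-109/54 - 1*(-10))*(-12) = √(-109/54 + 10)*(-12) = √(431/54)*(-12) = (√2586/18)*(-12) = -2*√2586/3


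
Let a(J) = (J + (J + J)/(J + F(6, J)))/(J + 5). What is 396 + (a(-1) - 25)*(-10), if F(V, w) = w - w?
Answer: 1287/2 ≈ 643.50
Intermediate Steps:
F(V, w) = 0
a(J) = (2 + J)/(5 + J) (a(J) = (J + (J + J)/(J + 0))/(J + 5) = (J + (2*J)/J)/(5 + J) = (J + 2)/(5 + J) = (2 + J)/(5 + J))
396 + (a(-1) - 25)*(-10) = 396 + ((2 - 1)/(5 - 1) - 25)*(-10) = 396 + (1/4 - 25)*(-10) = 396 + ((¼)*1 - 25)*(-10) = 396 + (¼ - 25)*(-10) = 396 - 99/4*(-10) = 396 + 495/2 = 1287/2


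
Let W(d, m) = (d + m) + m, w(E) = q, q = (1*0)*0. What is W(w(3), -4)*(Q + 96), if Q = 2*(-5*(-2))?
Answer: -928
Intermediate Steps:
q = 0 (q = 0*0 = 0)
w(E) = 0
Q = 20 (Q = 2*10 = 20)
W(d, m) = d + 2*m
W(w(3), -4)*(Q + 96) = (0 + 2*(-4))*(20 + 96) = (0 - 8)*116 = -8*116 = -928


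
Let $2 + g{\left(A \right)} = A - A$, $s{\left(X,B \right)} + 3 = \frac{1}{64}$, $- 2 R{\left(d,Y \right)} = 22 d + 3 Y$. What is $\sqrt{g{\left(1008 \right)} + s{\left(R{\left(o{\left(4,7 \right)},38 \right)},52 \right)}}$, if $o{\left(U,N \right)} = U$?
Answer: $\frac{i \sqrt{319}}{8} \approx 2.2326 i$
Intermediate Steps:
$R{\left(d,Y \right)} = - 11 d - \frac{3 Y}{2}$ ($R{\left(d,Y \right)} = - \frac{22 d + 3 Y}{2} = - \frac{3 Y + 22 d}{2} = - 11 d - \frac{3 Y}{2}$)
$s{\left(X,B \right)} = - \frac{191}{64}$ ($s{\left(X,B \right)} = -3 + \frac{1}{64} = - \frac{191}{64}$)
$g{\left(A \right)} = -2$ ($g{\left(A \right)} = -2 + \left(A - A\right) = -2 + 0 = -2$)
$\sqrt{g{\left(1008 \right)} + s{\left(R{\left(o{\left(4,7 \right)},38 \right)},52 \right)}} = \sqrt{-2 - \frac{191}{64}} = \sqrt{- \frac{319}{64}} = \frac{i \sqrt{319}}{8}$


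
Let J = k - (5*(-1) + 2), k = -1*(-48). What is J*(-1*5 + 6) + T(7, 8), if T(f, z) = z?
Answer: 59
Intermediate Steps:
k = 48
J = 51 (J = 48 - (5*(-1) + 2) = 48 - (-5 + 2) = 48 - 1*(-3) = 48 + 3 = 51)
J*(-1*5 + 6) + T(7, 8) = 51*(-1*5 + 6) + 8 = 51*(-5 + 6) + 8 = 51*1 + 8 = 51 + 8 = 59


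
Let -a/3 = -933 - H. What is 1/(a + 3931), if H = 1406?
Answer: 1/10948 ≈ 9.1341e-5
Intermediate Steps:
a = 7017 (a = -3*(-933 - 1*1406) = -3*(-933 - 1406) = -3*(-2339) = 7017)
1/(a + 3931) = 1/(7017 + 3931) = 1/10948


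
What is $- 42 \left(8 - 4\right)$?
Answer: $-168$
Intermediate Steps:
$- 42 \left(8 - 4\right) = \left(-42\right) 4 = -168$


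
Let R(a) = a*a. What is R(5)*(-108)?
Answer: -2700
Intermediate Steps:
R(a) = a²
R(5)*(-108) = 5²*(-108) = 25*(-108) = -2700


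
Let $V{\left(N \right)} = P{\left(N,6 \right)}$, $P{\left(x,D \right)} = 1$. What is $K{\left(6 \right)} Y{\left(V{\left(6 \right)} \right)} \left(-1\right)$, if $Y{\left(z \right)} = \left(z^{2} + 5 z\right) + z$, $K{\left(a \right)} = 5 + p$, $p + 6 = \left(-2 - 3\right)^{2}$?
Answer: $-168$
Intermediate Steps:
$V{\left(N \right)} = 1$
$p = 19$ ($p = -6 + \left(-2 - 3\right)^{2} = -6 + \left(-5\right)^{2} = -6 + 25 = 19$)
$K{\left(a \right)} = 24$ ($K{\left(a \right)} = 5 + 19 = 24$)
$Y{\left(z \right)} = z^{2} + 6 z$
$K{\left(6 \right)} Y{\left(V{\left(6 \right)} \right)} \left(-1\right) = 24 \cdot 1 \left(6 + 1\right) \left(-1\right) = 24 \cdot 1 \cdot 7 \left(-1\right) = 24 \cdot 7 \left(-1\right) = 168 \left(-1\right) = -168$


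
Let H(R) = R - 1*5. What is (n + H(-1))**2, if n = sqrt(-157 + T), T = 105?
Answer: 4*(3 - I*sqrt(13))**2 ≈ -16.0 - 86.533*I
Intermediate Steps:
n = 2*I*sqrt(13) (n = sqrt(-157 + 105) = sqrt(-52) = 2*I*sqrt(13) ≈ 7.2111*I)
H(R) = -5 + R (H(R) = R - 5 = -5 + R)
(n + H(-1))**2 = (2*I*sqrt(13) + (-5 - 1))**2 = (2*I*sqrt(13) - 6)**2 = (-6 + 2*I*sqrt(13))**2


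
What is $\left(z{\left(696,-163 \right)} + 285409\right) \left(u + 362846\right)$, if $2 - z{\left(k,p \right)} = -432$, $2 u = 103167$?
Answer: $\frac{236923543137}{2} \approx 1.1846 \cdot 10^{11}$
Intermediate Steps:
$u = \frac{103167}{2}$ ($u = \frac{1}{2} \cdot 103167 = \frac{103167}{2} \approx 51584.0$)
$z{\left(k,p \right)} = 434$ ($z{\left(k,p \right)} = 2 - -432 = 2 + 432 = 434$)
$\left(z{\left(696,-163 \right)} + 285409\right) \left(u + 362846\right) = \left(434 + 285409\right) \left(\frac{103167}{2} + 362846\right) = 285843 \cdot \frac{828859}{2} = \frac{236923543137}{2}$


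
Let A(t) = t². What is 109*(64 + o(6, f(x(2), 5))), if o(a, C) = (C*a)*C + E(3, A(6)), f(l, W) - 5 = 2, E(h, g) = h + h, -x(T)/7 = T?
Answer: 39676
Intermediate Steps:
x(T) = -7*T
E(h, g) = 2*h
f(l, W) = 7 (f(l, W) = 5 + 2 = 7)
o(a, C) = 6 + a*C² (o(a, C) = (C*a)*C + 2*3 = a*C² + 6 = 6 + a*C²)
109*(64 + o(6, f(x(2), 5))) = 109*(64 + (6 + 6*7²)) = 109*(64 + (6 + 6*49)) = 109*(64 + (6 + 294)) = 109*(64 + 300) = 109*364 = 39676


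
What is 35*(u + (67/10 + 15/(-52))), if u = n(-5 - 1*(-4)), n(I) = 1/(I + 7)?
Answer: 35917/156 ≈ 230.24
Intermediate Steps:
n(I) = 1/(7 + I)
u = 1/6 (u = 1/(7 + (-5 - 1*(-4))) = 1/(7 + (-5 + 4)) = 1/(7 - 1) = 1/6 ≈ 0.16667)
35*(u + (67/10 + 15/(-52))) = 35*(1/6 + (67/10 + 15/(-52))) = 35*(1/6 + (67*(1/10) + 15*(-1/52))) = 35*(1/6 + (67/10 - 15/52)) = 35*(1/6 + 1667/260) = 35*(5131/780) = 35917/156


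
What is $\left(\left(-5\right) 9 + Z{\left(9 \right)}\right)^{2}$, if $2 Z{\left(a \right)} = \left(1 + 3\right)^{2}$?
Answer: $1369$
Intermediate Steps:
$Z{\left(a \right)} = 8$ ($Z{\left(a \right)} = \frac{\left(1 + 3\right)^{2}}{2} = \frac{4^{2}}{2} = \frac{1}{2} \cdot 16 = 8$)
$\left(\left(-5\right) 9 + Z{\left(9 \right)}\right)^{2} = \left(\left(-5\right) 9 + 8\right)^{2} = \left(-45 + 8\right)^{2} = \left(-37\right)^{2} = 1369$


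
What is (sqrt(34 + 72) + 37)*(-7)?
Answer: -259 - 7*sqrt(106) ≈ -331.07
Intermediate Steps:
(sqrt(34 + 72) + 37)*(-7) = (sqrt(106) + 37)*(-7) = (37 + sqrt(106))*(-7) = -259 - 7*sqrt(106)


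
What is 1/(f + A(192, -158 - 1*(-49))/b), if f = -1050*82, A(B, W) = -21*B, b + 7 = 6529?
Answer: -1087/93591372 ≈ -1.1614e-5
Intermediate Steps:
b = 6522 (b = -7 + 6529 = 6522)
f = -86100
1/(f + A(192, -158 - 1*(-49))/b) = 1/(-86100 - 21*192/6522) = 1/(-86100 - 4032*1/6522) = 1/(-86100 - 672/1087) = 1/(-93591372/1087) = -1087/93591372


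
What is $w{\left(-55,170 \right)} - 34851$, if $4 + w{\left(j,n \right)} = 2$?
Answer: $-34853$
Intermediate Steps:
$w{\left(j,n \right)} = -2$ ($w{\left(j,n \right)} = -4 + 2 = -2$)
$w{\left(-55,170 \right)} - 34851 = -2 - 34851 = -34853$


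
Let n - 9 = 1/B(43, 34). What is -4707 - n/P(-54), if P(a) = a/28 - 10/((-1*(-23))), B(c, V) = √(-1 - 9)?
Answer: -3579129/761 - 161*I*√10/3805 ≈ -4703.2 - 0.1338*I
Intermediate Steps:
B(c, V) = I*√10 (B(c, V) = √(-10) = I*√10)
P(a) = -10/23 + a/28 (P(a) = a*(1/28) - 10/23 = a/28 - 10*1/23 = a/28 - 10/23 = -10/23 + a/28)
n = 9 - I*√10/10 (n = 9 + 1/(I*√10) = 9 - I*√10/10 ≈ 9.0 - 0.31623*I)
-4707 - n/P(-54) = -4707 - (9 - I*√10/10)/(-10/23 + (1/28)*(-54)) = -4707 - (9 - I*√10/10)/(-10/23 - 27/14) = -4707 - (9 - I*√10/10)/(-761/322) = -4707 - (9 - I*√10/10)*(-322)/761 = -4707 - (-2898/761 + 161*I*√10/3805) = -4707 + (2898/761 - 161*I*√10/3805) = -3579129/761 - 161*I*√10/3805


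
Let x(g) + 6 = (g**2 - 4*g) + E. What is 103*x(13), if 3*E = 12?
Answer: 11845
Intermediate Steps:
E = 4 (E = (1/3)*12 = 4)
x(g) = -2 + g**2 - 4*g (x(g) = -6 + ((g**2 - 4*g) + 4) = -6 + (4 + g**2 - 4*g) = -2 + g**2 - 4*g)
103*x(13) = 103*(-2 + 13**2 - 4*13) = 103*(-2 + 169 - 52) = 103*115 = 11845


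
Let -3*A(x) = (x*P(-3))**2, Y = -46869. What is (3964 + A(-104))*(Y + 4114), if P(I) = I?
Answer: 1217833420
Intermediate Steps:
A(x) = -3*x**2 (A(x) = -9*x**2/3 = -3*x**2)
(3964 + A(-104))*(Y + 4114) = (3964 - 3*(-104)**2)*(-46869 + 4114) = (3964 - 3*10816)*(-42755) = (3964 - 32448)*(-42755) = -28484*(-42755) = 1217833420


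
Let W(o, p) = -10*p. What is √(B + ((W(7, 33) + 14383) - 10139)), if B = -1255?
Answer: √2659 ≈ 51.565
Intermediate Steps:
√(B + ((W(7, 33) + 14383) - 10139)) = √(-1255 + ((-10*33 + 14383) - 10139)) = √(-1255 + ((-330 + 14383) - 10139)) = √(-1255 + (14053 - 10139)) = √(-1255 + 3914) = √2659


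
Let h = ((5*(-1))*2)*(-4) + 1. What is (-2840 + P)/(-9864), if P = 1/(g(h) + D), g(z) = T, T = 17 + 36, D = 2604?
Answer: 838431/2912072 ≈ 0.28792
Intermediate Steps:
h = 41 (h = -5*2*(-4) + 1 = -10*(-4) + 1 = 40 + 1 = 41)
T = 53
g(z) = 53
P = 1/2657 (P = 1/(53 + 2604) = 1/2657 ≈ 0.00037636)
(-2840 + P)/(-9864) = (-2840 + 1/2657)/(-9864) = -7545879/2657*(-1/9864) = 838431/2912072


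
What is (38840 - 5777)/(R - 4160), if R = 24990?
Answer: 33063/20830 ≈ 1.5873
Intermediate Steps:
(38840 - 5777)/(R - 4160) = (38840 - 5777)/(24990 - 4160) = 33063/20830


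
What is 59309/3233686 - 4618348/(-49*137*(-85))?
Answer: -304090719567/37656273470 ≈ -8.0754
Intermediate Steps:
59309/3233686 - 4618348/(-49*137*(-85)) = 59309*(1/3233686) - 4618348/((-6713*(-85))) = 59309/3233686 - 4618348/570605 = 59309/3233686 - 4618348*1/570605 = 59309/3233686 - 94252/11645 = -304090719567/37656273470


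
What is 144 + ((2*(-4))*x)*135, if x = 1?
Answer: -936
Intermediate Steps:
144 + ((2*(-4))*x)*135 = 144 + ((2*(-4))*1)*135 = 144 - 8*1*135 = 144 - 8*135 = 144 - 1080 = -936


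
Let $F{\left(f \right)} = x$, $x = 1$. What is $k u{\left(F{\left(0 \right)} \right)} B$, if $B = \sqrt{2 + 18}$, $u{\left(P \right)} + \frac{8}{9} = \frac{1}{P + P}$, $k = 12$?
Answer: $- \frac{28 \sqrt{5}}{3} \approx -20.87$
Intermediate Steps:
$F{\left(f \right)} = 1$
$u{\left(P \right)} = - \frac{8}{9} + \frac{1}{2 P}$ ($u{\left(P \right)} = - \frac{8}{9} + \frac{1}{P + P} = - \frac{8}{9} + \frac{1}{2 P}$)
$B = 2 \sqrt{5}$ ($B = \sqrt{20} = 2 \sqrt{5} \approx 4.4721$)
$k u{\left(F{\left(0 \right)} \right)} B = 12 \frac{9 - 16}{18 \cdot 1} \cdot 2 \sqrt{5} = 12 \cdot \frac{1}{18} \cdot 1 \left(9 - 16\right) 2 \sqrt{5} = 12 \cdot \frac{1}{18} \cdot 1 \left(-7\right) 2 \sqrt{5} = 12 \left(- \frac{7}{18}\right) 2 \sqrt{5} = - \frac{14 \cdot 2 \sqrt{5}}{3} = - \frac{28 \sqrt{5}}{3}$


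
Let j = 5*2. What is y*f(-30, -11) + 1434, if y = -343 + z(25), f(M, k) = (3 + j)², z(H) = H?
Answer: -52308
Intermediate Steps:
j = 10
f(M, k) = 169 (f(M, k) = (3 + 10)² = 13² = 169)
y = -318 (y = -343 + 25 = -318)
y*f(-30, -11) + 1434 = -318*169 + 1434 = -53742 + 1434 = -52308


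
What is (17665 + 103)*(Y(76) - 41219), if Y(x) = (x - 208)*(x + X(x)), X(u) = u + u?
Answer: -1267124920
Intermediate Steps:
X(u) = 2*u
Y(x) = 3*x*(-208 + x) (Y(x) = (x - 208)*(x + 2*x) = (-208 + x)*(3*x) = 3*x*(-208 + x))
(17665 + 103)*(Y(76) - 41219) = (17665 + 103)*(3*76*(-208 + 76) - 41219) = 17768*(3*76*(-132) - 41219) = 17768*(-30096 - 41219) = 17768*(-71315) = -1267124920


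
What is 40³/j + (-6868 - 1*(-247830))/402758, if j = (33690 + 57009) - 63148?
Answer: 16207628031/5548192829 ≈ 2.9212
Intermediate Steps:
j = 27551 (j = 90699 - 63148 = 27551)
40³/j + (-6868 - 1*(-247830))/402758 = 40³/27551 + (-6868 - 1*(-247830))/402758 = 64000*(1/27551) + (-6868 + 247830)*(1/402758) = 64000/27551 + 240962*(1/402758) = 64000/27551 + 120481/201379 = 16207628031/5548192829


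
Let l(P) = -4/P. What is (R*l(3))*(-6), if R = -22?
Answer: -176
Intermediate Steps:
(R*l(3))*(-6) = -(-88)/3*(-6) = -22*(-4/3)*(-6) = (88/3)*(-6) = -176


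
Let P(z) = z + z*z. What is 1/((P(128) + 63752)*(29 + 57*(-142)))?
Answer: -1/647329160 ≈ -1.5448e-9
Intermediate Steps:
P(z) = z + z**2
1/((P(128) + 63752)*(29 + 57*(-142))) = 1/((128*(1 + 128) + 63752)*(29 + 57*(-142))) = 1/((128*129 + 63752)*(29 - 8094)) = 1/((16512 + 63752)*(-8065)) = -1/8065/80264 = (1/80264)*(-1/8065) = -1/647329160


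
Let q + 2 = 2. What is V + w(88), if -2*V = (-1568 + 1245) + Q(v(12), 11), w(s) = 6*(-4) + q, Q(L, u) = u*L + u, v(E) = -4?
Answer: 154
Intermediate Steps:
q = 0 (q = -2 + 2 = 0)
Q(L, u) = u + L*u (Q(L, u) = L*u + u = u + L*u)
w(s) = -24 (w(s) = 6*(-4) + 0 = -24 + 0 = -24)
V = 178 (V = -((-1568 + 1245) + 11*(1 - 4))/2 = -(-323 + 11*(-3))/2 = -(-323 - 33)/2 = -1/2*(-356) = 178)
V + w(88) = 178 - 24 = 154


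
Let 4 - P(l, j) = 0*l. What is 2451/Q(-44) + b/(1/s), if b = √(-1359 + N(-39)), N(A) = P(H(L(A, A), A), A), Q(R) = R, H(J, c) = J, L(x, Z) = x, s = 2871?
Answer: -2451/44 + 2871*I*√1355 ≈ -55.705 + 1.0568e+5*I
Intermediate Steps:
P(l, j) = 4 (P(l, j) = 4 - 0*l = 4 - 1*0 = 4 + 0 = 4)
N(A) = 4
b = I*√1355 (b = √(-1359 + 4) = √(-1355) = I*√1355 ≈ 36.81*I)
2451/Q(-44) + b/(1/s) = 2451/(-44) + (I*√1355)/(1/2871) = 2451*(-1/44) + (I*√1355)/(1/2871) = -2451/44 + (I*√1355)*2871 = -2451/44 + 2871*I*√1355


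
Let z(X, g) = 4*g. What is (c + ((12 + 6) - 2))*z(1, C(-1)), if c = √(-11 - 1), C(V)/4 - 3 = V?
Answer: 512 + 64*I*√3 ≈ 512.0 + 110.85*I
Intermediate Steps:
C(V) = 12 + 4*V
c = 2*I*√3 (c = √(-12) = 2*I*√3 ≈ 3.4641*I)
(c + ((12 + 6) - 2))*z(1, C(-1)) = (2*I*√3 + ((12 + 6) - 2))*(4*(12 + 4*(-1))) = (2*I*√3 + (18 - 2))*(4*(12 - 4)) = (2*I*√3 + 16)*(4*8) = (16 + 2*I*√3)*32 = 512 + 64*I*√3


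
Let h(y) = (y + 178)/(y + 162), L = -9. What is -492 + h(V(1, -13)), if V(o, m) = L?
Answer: -75107/153 ≈ -490.90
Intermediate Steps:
V(o, m) = -9
h(y) = (178 + y)/(162 + y)
-492 + h(V(1, -13)) = -492 + (178 - 9)/(162 - 9) = -492 + 169/153 = -75107/153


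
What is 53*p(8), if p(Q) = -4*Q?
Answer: -1696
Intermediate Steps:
53*p(8) = 53*(-4*8) = 53*(-32) = -1696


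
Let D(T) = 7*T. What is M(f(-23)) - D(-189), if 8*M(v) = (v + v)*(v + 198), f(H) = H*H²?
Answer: 145632115/4 ≈ 3.6408e+7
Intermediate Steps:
f(H) = H³
M(v) = v*(198 + v)/4 (M(v) = ((v + v)*(v + 198))/8 = ((2*v)*(198 + v))/8 = (2*v*(198 + v))/8 = v*(198 + v)/4)
M(f(-23)) - D(-189) = (¼)*(-23)³*(198 + (-23)³) - 7*(-189) = (¼)*(-12167)*(198 - 12167) - 1*(-1323) = (¼)*(-12167)*(-11969) + 1323 = 145626823/4 + 1323 = 145632115/4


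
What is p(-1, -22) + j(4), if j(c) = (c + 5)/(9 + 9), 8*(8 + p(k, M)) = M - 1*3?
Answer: -85/8 ≈ -10.625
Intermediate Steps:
p(k, M) = -67/8 + M/8 (p(k, M) = -8 + (M - 1*3)/8 = -8 + (M - 3)/8 = -8 + (-3 + M)/8 = -8 + (-3/8 + M/8) = -67/8 + M/8)
j(c) = 5/18 + c/18 (j(c) = (5 + c)/18 = (5 + c)*(1/18) = 5/18 + c/18)
p(-1, -22) + j(4) = (-67/8 + (⅛)*(-22)) + (5/18 + (1/18)*4) = (-67/8 - 11/4) + (5/18 + 2/9) = -89/8 + ½ = -85/8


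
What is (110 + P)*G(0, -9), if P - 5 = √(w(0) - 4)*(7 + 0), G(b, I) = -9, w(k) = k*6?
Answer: -1035 - 126*I ≈ -1035.0 - 126.0*I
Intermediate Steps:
w(k) = 6*k
P = 5 + 14*I (P = 5 + √(6*0 - 4)*(7 + 0) = 5 + √(0 - 4)*7 = 5 + √(-4)*7 = 5 + (2*I)*7 = 5 + 14*I ≈ 5.0 + 14.0*I)
(110 + P)*G(0, -9) = (110 + (5 + 14*I))*(-9) = (115 + 14*I)*(-9) = -1035 - 126*I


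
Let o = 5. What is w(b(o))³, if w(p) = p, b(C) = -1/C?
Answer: -1/125 ≈ -0.0080000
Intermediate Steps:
w(b(o))³ = (-1/5)³ = (-1*⅕)³ = (-⅕)³ = -1/125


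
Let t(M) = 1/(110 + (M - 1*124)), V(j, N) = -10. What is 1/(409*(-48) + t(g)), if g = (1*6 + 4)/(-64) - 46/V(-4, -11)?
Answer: -1529/30017488 ≈ -5.0937e-5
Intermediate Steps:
g = 711/160 (g = (1*6 + 4)/(-64) - 46/(-10) = (6 + 4)*(-1/64) - 46*(-⅒) = 10*(-1/64) + 23/5 = -5/32 + 23/5 = 711/160 ≈ 4.4437)
t(M) = 1/(-14 + M) (t(M) = 1/(110 + (M - 124)) = 1/(110 + (-124 + M)) = 1/(-14 + M))
1/(409*(-48) + t(g)) = 1/(409*(-48) + 1/(-14 + 711/160)) = 1/(-19632 + 1/(-1529/160)) = 1/(-19632 - 160/1529) = 1/(-30017488/1529) = -1529/30017488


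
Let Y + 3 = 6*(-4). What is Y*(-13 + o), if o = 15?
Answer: -54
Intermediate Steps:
Y = -27 (Y = -3 + 6*(-4) = -3 - 24 = -27)
Y*(-13 + o) = -27*(-13 + 15) = -27*2 = -54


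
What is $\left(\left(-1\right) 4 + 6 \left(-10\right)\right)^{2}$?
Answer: $4096$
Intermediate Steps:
$\left(\left(-1\right) 4 + 6 \left(-10\right)\right)^{2} = \left(-4 - 60\right)^{2} = \left(-64\right)^{2} = 4096$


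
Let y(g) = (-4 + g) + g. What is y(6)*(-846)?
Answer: -6768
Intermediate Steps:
y(g) = -4 + 2*g
y(6)*(-846) = (-4 + 2*6)*(-846) = (-4 + 12)*(-846) = 8*(-846) = -6768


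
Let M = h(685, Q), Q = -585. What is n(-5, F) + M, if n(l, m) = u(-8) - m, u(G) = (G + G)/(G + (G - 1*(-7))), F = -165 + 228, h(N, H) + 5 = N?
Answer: 5569/9 ≈ 618.78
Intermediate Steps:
h(N, H) = -5 + N
M = 680 (M = -5 + 685 = 680)
F = 63
u(G) = 2*G/(7 + 2*G) (u(G) = (2*G)/(G + (G + 7)) = (2*G)/(G + (7 + G)) = (2*G)/(7 + 2*G) = 2*G/(7 + 2*G))
n(l, m) = 16/9 - m (n(l, m) = 2*(-8)/(7 + 2*(-8)) - m = 2*(-8)/(7 - 16) - m = 2*(-8)/(-9) - m = 2*(-8)*(-1/9) - m = 16/9 - m)
n(-5, F) + M = (16/9 - 1*63) + 680 = (16/9 - 63) + 680 = -551/9 + 680 = 5569/9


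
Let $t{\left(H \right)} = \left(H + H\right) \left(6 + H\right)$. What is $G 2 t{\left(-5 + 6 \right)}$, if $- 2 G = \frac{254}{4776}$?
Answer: $- \frac{889}{1194} \approx -0.74456$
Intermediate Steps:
$G = - \frac{127}{4776}$ ($G = - \frac{254 \cdot \frac{1}{4776}}{2} = \left(- \frac{1}{2}\right) \frac{127}{2388} = - \frac{127}{4776} \approx -0.026591$)
$t{\left(H \right)} = 2 H \left(6 + H\right)$
$G 2 t{\left(-5 + 6 \right)} = - \frac{127 \cdot 2 \cdot 2 \left(-5 + 6\right) \left(6 + \left(-5 + 6\right)\right)}{4776} = - \frac{127 \cdot 2 \cdot 2 \cdot 1 \left(6 + 1\right)}{4776} = - \frac{127 \cdot 2 \cdot 2 \cdot 1 \cdot 7}{4776} = - \frac{127 \cdot 2 \cdot 14}{4776} = \left(- \frac{127}{4776}\right) 28 = - \frac{889}{1194}$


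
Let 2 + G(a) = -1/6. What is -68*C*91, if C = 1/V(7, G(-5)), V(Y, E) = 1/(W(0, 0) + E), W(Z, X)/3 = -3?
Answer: 207298/3 ≈ 69099.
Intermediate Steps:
G(a) = -13/6 (G(a) = -2 - 1/6 = -13/6)
W(Z, X) = -9 (W(Z, X) = 3*(-3) = -9)
V(Y, E) = 1/(-9 + E)
C = -67/6 (C = 1/(1/(-9 - 13/6)) = 1/(1/(-67/6)) = 1/(-6/67) = -67/6 ≈ -11.167)
-68*C*91 = -68*(-67/6)*91 = (2278/3)*91 = 207298/3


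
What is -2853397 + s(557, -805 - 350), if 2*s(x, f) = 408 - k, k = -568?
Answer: -2852909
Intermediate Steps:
s(x, f) = 488 (s(x, f) = (408 - 1*(-568))/2 = (408 + 568)/2 = (½)*976 = 488)
-2853397 + s(557, -805 - 350) = -2853397 + 488 = -2852909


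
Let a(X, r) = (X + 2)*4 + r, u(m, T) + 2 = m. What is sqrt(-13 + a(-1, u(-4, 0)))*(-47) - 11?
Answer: -11 - 47*I*sqrt(15) ≈ -11.0 - 182.03*I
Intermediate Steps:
u(m, T) = -2 + m
a(X, r) = 8 + r + 4*X (a(X, r) = (2 + X)*4 + r = (8 + 4*X) + r = 8 + r + 4*X)
sqrt(-13 + a(-1, u(-4, 0)))*(-47) - 11 = sqrt(-13 + (8 + (-2 - 4) + 4*(-1)))*(-47) - 11 = sqrt(-13 + (8 - 6 - 4))*(-47) - 11 = sqrt(-13 - 2)*(-47) - 11 = sqrt(-15)*(-47) - 11 = (I*sqrt(15))*(-47) - 11 = -47*I*sqrt(15) - 11 = -11 - 47*I*sqrt(15)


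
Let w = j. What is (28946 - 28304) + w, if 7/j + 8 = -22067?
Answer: 14172143/22075 ≈ 642.00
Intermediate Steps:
j = -7/22075 (j = 7/(-8 - 22067) = 7/(-22075) = 7*(-1/22075) = -7/22075 ≈ -0.00031710)
w = -7/22075 ≈ -0.00031710
(28946 - 28304) + w = (28946 - 28304) - 7/22075 = 642 - 7/22075 = 14172143/22075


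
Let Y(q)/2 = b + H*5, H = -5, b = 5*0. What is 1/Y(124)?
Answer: -1/50 ≈ -0.020000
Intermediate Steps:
b = 0
Y(q) = -50 (Y(q) = 2*(0 - 5*5) = 2*(0 - 25) = 2*(-25) = -50)
1/Y(124) = 1/(-50) = -1/50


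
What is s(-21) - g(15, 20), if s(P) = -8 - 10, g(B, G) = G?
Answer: -38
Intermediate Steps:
s(P) = -18
s(-21) - g(15, 20) = -18 - 1*20 = -18 - 20 = -38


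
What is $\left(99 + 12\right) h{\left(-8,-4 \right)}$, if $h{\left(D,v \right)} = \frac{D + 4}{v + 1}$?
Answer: $148$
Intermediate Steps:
$h{\left(D,v \right)} = \frac{4 + D}{1 + v}$
$\left(99 + 12\right) h{\left(-8,-4 \right)} = \left(99 + 12\right) \frac{4 - 8}{1 - 4} = 111 \frac{1}{-3} \left(-4\right) = 111 \left(\left(- \frac{1}{3}\right) \left(-4\right)\right) = 111 \cdot \frac{4}{3} = 148$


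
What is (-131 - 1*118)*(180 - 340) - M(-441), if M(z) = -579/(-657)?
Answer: 8724767/219 ≈ 39839.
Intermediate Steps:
M(z) = 193/219 (M(z) = -579*(-1/657) = 193/219)
(-131 - 1*118)*(180 - 340) - M(-441) = (-131 - 1*118)*(180 - 340) - 1*193/219 = (-131 - 118)*(-160) - 193/219 = -249*(-160) - 193/219 = 39840 - 193/219 = 8724767/219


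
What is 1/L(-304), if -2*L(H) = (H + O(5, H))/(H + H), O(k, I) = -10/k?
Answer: -608/153 ≈ -3.9739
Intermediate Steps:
L(H) = -(-2 + H)/(4*H) (L(H) = -(H - 10/5)/(2*(H + H)) = -(H - 10*⅕)/(2*(2*H)) = -(H - 2)*1/(2*H)/2 = -(-2 + H)*1/(2*H)/2 = -(-2 + H)/(4*H))
1/L(-304) = 1/((¼)*(2 - 1*(-304))/(-304)) = 1/((¼)*(-1/304)*(2 + 304)) = 1/((¼)*(-1/304)*306) = 1/(-153/608) = -608/153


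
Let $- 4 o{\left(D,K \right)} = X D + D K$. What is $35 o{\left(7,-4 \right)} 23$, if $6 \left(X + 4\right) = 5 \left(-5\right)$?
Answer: $\frac{411355}{24} \approx 17140.0$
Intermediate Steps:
$X = - \frac{49}{6}$ ($X = -4 + \frac{5 \left(-5\right)}{6} = -4 + \frac{1}{6} \left(-25\right) = -4 - \frac{25}{6} = - \frac{49}{6} \approx -8.1667$)
$o{\left(D,K \right)} = \frac{49 D}{24} - \frac{D K}{4}$ ($o{\left(D,K \right)} = - \frac{- \frac{49 D}{6} + D K}{4} = \frac{49 D}{24} - \frac{D K}{4}$)
$35 o{\left(7,-4 \right)} 23 = 35 \cdot \frac{1}{24} \cdot 7 \left(49 - -24\right) 23 = 35 \cdot \frac{1}{24} \cdot 7 \left(49 + 24\right) 23 = 35 \cdot \frac{1}{24} \cdot 7 \cdot 73 \cdot 23 = 35 \cdot \frac{511}{24} \cdot 23 = \frac{17885}{24} \cdot 23 = \frac{411355}{24}$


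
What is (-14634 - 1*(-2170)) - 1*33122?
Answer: -45586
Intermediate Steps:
(-14634 - 1*(-2170)) - 1*33122 = (-14634 + 2170) - 33122 = -12464 - 33122 = -45586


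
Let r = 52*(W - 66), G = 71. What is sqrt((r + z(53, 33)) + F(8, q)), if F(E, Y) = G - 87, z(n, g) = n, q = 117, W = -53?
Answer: I*sqrt(6151) ≈ 78.428*I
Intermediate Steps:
r = -6188 (r = 52*(-53 - 66) = 52*(-119) = -6188)
F(E, Y) = -16 (F(E, Y) = 71 - 87 = -16)
sqrt((r + z(53, 33)) + F(8, q)) = sqrt((-6188 + 53) - 16) = sqrt(-6135 - 16) = sqrt(-6151) = I*sqrt(6151)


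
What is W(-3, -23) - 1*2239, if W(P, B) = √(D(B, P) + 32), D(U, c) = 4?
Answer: -2233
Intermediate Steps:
W(P, B) = 6 (W(P, B) = √(4 + 32) = √36 = 6)
W(-3, -23) - 1*2239 = 6 - 1*2239 = 6 - 2239 = -2233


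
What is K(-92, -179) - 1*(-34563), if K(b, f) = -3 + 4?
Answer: 34564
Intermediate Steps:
K(b, f) = 1
K(-92, -179) - 1*(-34563) = 1 - 1*(-34563) = 1 + 34563 = 34564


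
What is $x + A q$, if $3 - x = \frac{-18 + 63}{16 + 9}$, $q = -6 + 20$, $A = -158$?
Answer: $- \frac{11054}{5} \approx -2210.8$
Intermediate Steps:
$q = 14$
$x = \frac{6}{5}$ ($x = 3 - \frac{-18 + 63}{16 + 9} = 3 - \frac{45}{25} = 3 - 45 \cdot \frac{1}{25} = 3 - \frac{9}{5} = \frac{6}{5} \approx 1.2$)
$x + A q = \frac{6}{5} - 2212 = - \frac{11054}{5}$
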